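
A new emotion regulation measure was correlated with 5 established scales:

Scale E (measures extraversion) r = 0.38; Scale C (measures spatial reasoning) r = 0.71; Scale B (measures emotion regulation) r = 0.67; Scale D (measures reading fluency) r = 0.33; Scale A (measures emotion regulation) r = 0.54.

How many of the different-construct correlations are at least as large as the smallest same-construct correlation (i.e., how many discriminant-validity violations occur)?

1

Convergent (same construct = emotion regulation): Scale B, Scale A.
Smallest convergent = 0.54. Discriminant values: 0.38, 0.71, 0.33; count ≥ 0.54 → 1.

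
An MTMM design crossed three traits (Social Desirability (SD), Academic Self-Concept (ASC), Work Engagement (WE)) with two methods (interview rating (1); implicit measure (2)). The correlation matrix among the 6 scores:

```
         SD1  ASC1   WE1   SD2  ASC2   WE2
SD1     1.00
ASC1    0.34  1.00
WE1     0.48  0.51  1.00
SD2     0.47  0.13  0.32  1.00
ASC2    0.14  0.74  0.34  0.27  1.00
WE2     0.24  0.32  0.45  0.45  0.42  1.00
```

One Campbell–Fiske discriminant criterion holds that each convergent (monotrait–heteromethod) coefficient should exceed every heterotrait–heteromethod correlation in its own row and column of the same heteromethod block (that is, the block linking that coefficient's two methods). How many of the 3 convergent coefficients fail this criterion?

0

Checking each validity diagonal entry against its comparison values:
SD (methods 1·2): 0.47 vs {0.14, 0.13, 0.24, 0.32} → pass.
ASC (methods 1·2): 0.74 vs {0.13, 0.14, 0.32, 0.34} → pass.
WE (methods 1·2): 0.45 vs {0.32, 0.24, 0.34, 0.32} → pass.
0 of 3 fail.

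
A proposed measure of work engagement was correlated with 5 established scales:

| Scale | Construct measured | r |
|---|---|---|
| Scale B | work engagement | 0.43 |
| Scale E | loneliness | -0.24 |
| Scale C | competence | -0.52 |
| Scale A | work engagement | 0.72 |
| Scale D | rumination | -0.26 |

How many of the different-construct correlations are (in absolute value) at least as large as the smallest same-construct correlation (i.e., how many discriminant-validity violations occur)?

1

Convergent (same construct = work engagement): Scale B, Scale A.
Smallest convergent = 0.43. Discriminant |r|: 0.24, 0.52, 0.26; count ≥ 0.43 → 1.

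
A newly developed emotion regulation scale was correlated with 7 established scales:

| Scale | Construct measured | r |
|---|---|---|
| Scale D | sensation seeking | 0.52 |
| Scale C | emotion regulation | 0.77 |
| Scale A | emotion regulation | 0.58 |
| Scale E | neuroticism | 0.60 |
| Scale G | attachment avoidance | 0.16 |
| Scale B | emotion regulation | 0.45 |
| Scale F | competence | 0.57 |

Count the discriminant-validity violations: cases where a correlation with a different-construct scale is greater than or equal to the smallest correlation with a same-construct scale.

Convergent (same construct = emotion regulation): Scale C, Scale A, Scale B.
Smallest convergent = 0.45. Discriminant values: 0.52, 0.60, 0.16, 0.57; count ≥ 0.45 → 3.

3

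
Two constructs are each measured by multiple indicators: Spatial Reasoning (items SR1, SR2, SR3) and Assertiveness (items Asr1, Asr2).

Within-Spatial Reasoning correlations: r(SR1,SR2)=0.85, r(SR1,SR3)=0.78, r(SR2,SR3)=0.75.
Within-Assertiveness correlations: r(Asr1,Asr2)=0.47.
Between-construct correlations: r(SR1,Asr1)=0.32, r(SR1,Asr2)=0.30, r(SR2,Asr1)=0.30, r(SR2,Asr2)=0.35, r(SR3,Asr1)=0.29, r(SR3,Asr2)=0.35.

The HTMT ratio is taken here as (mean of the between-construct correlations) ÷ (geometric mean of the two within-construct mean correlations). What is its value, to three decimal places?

0.521

Mean between = 1.91/6 = 0.3183.
Mean within-SR = 2.38/3 = 0.7933; mean within-Asr = 0.47/1 = 0.4700.
Geometric mean = √(0.7933 × 0.4700) = 0.6106.
HTMT = 0.3183 / 0.6106 = 0.521.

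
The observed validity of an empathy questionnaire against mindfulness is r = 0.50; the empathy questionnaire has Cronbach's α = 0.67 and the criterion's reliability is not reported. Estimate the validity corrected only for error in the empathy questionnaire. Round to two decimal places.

0.61

Single correction: r_c = r_obs / √r_xx = 0.50 / √0.67 = 0.50 / 0.8185 ≈ 0.61.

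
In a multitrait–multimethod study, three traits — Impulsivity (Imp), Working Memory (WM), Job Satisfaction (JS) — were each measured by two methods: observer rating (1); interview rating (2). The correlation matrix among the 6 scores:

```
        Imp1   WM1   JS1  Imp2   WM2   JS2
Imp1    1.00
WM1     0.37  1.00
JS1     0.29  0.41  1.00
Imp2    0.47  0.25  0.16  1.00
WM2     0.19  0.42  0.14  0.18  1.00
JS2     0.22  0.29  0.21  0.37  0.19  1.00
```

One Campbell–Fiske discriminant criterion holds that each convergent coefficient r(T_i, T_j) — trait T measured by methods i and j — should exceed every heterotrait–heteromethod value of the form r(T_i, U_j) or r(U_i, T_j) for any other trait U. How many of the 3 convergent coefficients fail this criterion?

Checking each validity diagonal entry against its comparison values:
Imp (methods 1·2): 0.47 vs {0.19, 0.25, 0.22, 0.16} → pass.
WM (methods 1·2): 0.42 vs {0.25, 0.19, 0.29, 0.14} → pass.
JS (methods 1·2): 0.21 vs {0.16, 0.22, 0.14, 0.29} → fail.
1 of 3 fail.

1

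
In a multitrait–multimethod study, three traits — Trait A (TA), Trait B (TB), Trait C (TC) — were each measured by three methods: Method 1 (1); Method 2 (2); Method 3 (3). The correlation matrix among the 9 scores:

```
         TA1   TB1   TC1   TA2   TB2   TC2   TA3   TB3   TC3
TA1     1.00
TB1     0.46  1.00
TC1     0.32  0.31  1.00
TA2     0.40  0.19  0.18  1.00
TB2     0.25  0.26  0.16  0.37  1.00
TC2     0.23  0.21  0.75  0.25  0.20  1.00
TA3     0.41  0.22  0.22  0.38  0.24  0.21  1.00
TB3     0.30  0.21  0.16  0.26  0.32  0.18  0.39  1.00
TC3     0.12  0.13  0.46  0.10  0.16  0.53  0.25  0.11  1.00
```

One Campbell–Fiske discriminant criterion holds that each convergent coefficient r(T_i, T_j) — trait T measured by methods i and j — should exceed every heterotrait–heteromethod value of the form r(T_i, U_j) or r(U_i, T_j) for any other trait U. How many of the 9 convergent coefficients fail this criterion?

1

Convergent coefficients and their comparison sets:
TA (methods 1·2): 0.40 vs {0.25, 0.19, 0.23, 0.18} → pass.
TA (methods 1·3): 0.41 vs {0.30, 0.22, 0.12, 0.22} → pass.
TA (methods 2·3): 0.38 vs {0.26, 0.24, 0.10, 0.21} → pass.
TB (methods 1·2): 0.26 vs {0.19, 0.25, 0.21, 0.16} → pass.
TB (methods 1·3): 0.21 vs {0.22, 0.30, 0.13, 0.16} → fail.
TB (methods 2·3): 0.32 vs {0.24, 0.26, 0.16, 0.18} → pass.
TC (methods 1·2): 0.75 vs {0.18, 0.23, 0.16, 0.21} → pass.
TC (methods 1·3): 0.46 vs {0.22, 0.12, 0.16, 0.13} → pass.
TC (methods 2·3): 0.53 vs {0.21, 0.10, 0.18, 0.16} → pass.
1 of 9 fail.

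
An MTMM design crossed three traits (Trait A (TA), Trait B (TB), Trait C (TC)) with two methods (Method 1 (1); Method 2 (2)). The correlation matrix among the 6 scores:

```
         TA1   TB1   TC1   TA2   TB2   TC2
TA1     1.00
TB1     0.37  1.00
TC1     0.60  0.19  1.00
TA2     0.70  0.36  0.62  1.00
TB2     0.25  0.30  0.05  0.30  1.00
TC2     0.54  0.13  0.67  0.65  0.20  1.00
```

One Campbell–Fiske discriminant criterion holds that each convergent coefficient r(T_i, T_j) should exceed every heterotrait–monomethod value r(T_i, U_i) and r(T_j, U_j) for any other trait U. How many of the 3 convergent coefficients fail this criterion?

Convergent coefficients and their comparison sets:
TA (methods 1·2): 0.70 vs {0.37, 0.30, 0.60, 0.65} → pass.
TB (methods 1·2): 0.30 vs {0.37, 0.30, 0.19, 0.20} → fail.
TC (methods 1·2): 0.67 vs {0.60, 0.65, 0.19, 0.20} → pass.
1 of 3 fail.

1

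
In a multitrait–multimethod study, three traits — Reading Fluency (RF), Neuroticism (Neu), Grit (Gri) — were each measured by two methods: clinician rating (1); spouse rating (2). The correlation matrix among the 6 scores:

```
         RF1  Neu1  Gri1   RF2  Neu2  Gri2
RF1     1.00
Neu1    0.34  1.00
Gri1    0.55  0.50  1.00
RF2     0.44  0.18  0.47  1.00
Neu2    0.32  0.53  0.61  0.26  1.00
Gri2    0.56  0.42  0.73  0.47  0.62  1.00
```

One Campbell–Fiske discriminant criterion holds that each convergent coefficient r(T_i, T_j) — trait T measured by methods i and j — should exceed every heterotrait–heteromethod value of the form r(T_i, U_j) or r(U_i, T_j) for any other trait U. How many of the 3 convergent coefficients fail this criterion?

Convergent coefficients and their comparison sets:
RF (methods 1·2): 0.44 vs {0.32, 0.18, 0.56, 0.47} → fail.
Neu (methods 1·2): 0.53 vs {0.18, 0.32, 0.42, 0.61} → fail.
Gri (methods 1·2): 0.73 vs {0.47, 0.56, 0.61, 0.42} → pass.
2 of 3 fail.

2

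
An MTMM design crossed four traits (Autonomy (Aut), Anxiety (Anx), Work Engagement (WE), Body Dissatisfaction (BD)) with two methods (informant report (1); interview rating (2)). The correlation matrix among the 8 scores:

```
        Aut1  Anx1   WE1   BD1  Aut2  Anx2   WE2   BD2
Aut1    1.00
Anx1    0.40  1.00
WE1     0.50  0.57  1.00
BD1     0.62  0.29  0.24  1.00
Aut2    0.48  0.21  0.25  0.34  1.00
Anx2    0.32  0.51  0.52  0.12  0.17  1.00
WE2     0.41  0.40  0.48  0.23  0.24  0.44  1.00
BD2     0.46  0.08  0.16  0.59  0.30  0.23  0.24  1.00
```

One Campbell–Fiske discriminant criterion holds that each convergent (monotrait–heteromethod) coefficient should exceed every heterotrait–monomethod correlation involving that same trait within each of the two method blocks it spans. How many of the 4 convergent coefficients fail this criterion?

Convergent coefficients and their comparison sets:
Aut (methods 1·2): 0.48 vs {0.40, 0.17, 0.50, 0.24, 0.62, 0.30} → fail.
Anx (methods 1·2): 0.51 vs {0.40, 0.17, 0.57, 0.44, 0.29, 0.23} → fail.
WE (methods 1·2): 0.48 vs {0.50, 0.24, 0.57, 0.44, 0.24, 0.24} → fail.
BD (methods 1·2): 0.59 vs {0.62, 0.30, 0.29, 0.23, 0.24, 0.24} → fail.
4 of 4 fail.

4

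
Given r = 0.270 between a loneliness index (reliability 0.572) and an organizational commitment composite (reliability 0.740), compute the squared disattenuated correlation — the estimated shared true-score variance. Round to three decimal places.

0.172

Disattenuated r = 0.270 / √(0.572 × 0.740) = 0.270 / 0.6506 = 0.4150.
Shared true-score variance = 0.4150² = 0.1722 ≈ 0.172.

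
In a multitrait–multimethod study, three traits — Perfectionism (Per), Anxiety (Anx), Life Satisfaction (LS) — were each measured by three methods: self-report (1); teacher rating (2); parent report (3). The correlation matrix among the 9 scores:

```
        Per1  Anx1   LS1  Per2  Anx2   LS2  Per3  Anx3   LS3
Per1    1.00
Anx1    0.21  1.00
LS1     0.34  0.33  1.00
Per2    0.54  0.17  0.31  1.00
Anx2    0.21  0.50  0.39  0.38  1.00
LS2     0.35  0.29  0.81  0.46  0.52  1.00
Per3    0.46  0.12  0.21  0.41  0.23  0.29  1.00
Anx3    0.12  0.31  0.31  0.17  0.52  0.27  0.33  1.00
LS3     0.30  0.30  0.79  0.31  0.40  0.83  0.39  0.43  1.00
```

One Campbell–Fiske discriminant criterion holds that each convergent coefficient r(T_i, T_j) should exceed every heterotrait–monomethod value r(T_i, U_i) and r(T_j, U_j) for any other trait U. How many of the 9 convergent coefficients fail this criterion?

Each convergent coefficient versus the relevant comparison correlations:
Per (methods 1·2): 0.54 vs {0.21, 0.38, 0.34, 0.46} → pass.
Per (methods 1·3): 0.46 vs {0.21, 0.33, 0.34, 0.39} → pass.
Per (methods 2·3): 0.41 vs {0.38, 0.33, 0.46, 0.39} → fail.
Anx (methods 1·2): 0.50 vs {0.21, 0.38, 0.33, 0.52} → fail.
Anx (methods 1·3): 0.31 vs {0.21, 0.33, 0.33, 0.43} → fail.
Anx (methods 2·3): 0.52 vs {0.38, 0.33, 0.52, 0.43} → fail.
LS (methods 1·2): 0.81 vs {0.34, 0.46, 0.33, 0.52} → pass.
LS (methods 1·3): 0.79 vs {0.34, 0.39, 0.33, 0.43} → pass.
LS (methods 2·3): 0.83 vs {0.46, 0.39, 0.52, 0.43} → pass.
4 of 9 fail.

4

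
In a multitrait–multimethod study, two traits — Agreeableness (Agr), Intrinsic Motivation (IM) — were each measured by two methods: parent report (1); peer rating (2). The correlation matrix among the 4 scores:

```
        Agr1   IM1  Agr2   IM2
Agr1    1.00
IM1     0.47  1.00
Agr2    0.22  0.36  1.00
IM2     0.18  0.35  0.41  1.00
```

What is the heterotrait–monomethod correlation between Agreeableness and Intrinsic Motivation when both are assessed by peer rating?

Different traits, same method: r(Agr2, IM2) = 0.41.

0.41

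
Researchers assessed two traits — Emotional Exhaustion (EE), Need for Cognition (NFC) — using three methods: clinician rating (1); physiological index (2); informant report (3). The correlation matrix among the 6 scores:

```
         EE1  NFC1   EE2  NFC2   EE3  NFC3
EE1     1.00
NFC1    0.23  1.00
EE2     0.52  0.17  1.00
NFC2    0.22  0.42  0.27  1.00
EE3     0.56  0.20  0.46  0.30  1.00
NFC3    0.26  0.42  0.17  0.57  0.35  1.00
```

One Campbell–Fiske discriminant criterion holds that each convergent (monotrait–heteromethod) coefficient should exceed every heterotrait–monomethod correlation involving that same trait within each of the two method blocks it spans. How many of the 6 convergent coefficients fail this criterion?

0

Checking each validity diagonal entry against its comparison values:
EE (methods 1·2): 0.52 vs {0.23, 0.27} → pass.
EE (methods 1·3): 0.56 vs {0.23, 0.35} → pass.
EE (methods 2·3): 0.46 vs {0.27, 0.35} → pass.
NFC (methods 1·2): 0.42 vs {0.23, 0.27} → pass.
NFC (methods 1·3): 0.42 vs {0.23, 0.35} → pass.
NFC (methods 2·3): 0.57 vs {0.27, 0.35} → pass.
0 of 6 fail.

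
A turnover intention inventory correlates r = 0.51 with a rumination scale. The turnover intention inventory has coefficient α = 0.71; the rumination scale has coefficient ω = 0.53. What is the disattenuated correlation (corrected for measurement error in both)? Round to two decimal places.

0.83

r_true = r_obs / √(r_xx · r_yy) = 0.51 / √(0.71 × 0.53) = 0.51 / √0.3763 = 0.51 / 0.6134 ≈ 0.83.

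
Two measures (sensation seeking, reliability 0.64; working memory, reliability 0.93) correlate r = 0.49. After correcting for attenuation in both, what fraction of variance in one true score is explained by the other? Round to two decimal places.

Disattenuated r = 0.49 / √(0.64 × 0.93) = 0.49 / 0.7715 = 0.6351.
Shared true-score variance = 0.6351² = 0.4034 ≈ 0.40.

0.40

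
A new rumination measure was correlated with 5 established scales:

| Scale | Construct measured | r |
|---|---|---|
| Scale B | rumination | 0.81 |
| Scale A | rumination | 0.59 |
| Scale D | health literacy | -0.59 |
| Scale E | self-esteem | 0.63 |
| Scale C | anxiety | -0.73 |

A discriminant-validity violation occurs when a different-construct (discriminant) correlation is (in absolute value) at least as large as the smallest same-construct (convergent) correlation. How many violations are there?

Convergent (same construct = rumination): Scale B, Scale A.
Smallest convergent = 0.59. Discriminant |r|: 0.59, 0.63, 0.73; count ≥ 0.59 → 3.

3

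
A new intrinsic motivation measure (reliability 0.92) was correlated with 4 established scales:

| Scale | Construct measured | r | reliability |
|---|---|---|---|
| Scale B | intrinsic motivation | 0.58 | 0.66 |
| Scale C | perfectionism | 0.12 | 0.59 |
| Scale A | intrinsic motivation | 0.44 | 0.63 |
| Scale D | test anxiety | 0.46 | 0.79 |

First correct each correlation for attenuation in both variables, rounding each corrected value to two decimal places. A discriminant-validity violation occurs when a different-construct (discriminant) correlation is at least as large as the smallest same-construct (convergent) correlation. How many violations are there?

Disattenuated r (r / √(r_scale · r_new)):
  Scale B (conv): 0.58 / √(0.66·0.92) = 0.74
  Scale C (disc): 0.12 / √(0.59·0.92) = 0.16
  Scale A (conv): 0.44 / √(0.63·0.92) = 0.58
  Scale D (disc): 0.46 / √(0.79·0.92) = 0.54
Smallest convergent = 0.58. Discriminant values: 0.16, 0.54; count ≥ 0.58 → 0.

0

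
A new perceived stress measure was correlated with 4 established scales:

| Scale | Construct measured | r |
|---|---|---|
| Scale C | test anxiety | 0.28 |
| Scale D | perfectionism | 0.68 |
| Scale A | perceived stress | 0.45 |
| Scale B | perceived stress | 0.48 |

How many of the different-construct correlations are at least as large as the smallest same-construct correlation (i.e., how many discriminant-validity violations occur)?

Convergent (same construct = perceived stress): Scale A, Scale B.
Smallest convergent = 0.45. Discriminant values: 0.28, 0.68; count ≥ 0.45 → 1.

1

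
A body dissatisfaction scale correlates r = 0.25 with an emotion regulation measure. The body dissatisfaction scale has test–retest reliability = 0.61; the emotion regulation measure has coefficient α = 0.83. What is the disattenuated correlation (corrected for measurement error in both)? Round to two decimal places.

r_true = r_obs / √(r_xx · r_yy) = 0.25 / √(0.61 × 0.83) = 0.25 / √0.5063 = 0.25 / 0.7115 ≈ 0.35.

0.35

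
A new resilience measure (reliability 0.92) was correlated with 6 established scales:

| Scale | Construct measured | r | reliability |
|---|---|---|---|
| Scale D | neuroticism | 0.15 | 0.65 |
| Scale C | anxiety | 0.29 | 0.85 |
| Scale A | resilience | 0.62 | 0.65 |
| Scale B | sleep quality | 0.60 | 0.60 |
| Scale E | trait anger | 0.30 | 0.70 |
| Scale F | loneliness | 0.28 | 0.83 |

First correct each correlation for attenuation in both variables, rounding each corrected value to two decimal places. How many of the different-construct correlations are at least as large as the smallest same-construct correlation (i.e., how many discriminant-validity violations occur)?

Disattenuated r (r / √(r_scale · r_new)):
  Scale D (disc): 0.15 / √(0.65·0.92) = 0.19
  Scale C (disc): 0.29 / √(0.85·0.92) = 0.33
  Scale A (conv): 0.62 / √(0.65·0.92) = 0.80
  Scale B (disc): 0.60 / √(0.60·0.92) = 0.81
  Scale E (disc): 0.30 / √(0.70·0.92) = 0.37
  Scale F (disc): 0.28 / √(0.83·0.92) = 0.32
Smallest convergent = 0.80. Discriminant values: 0.19, 0.33, 0.81, 0.37, 0.32; count ≥ 0.80 → 1.

1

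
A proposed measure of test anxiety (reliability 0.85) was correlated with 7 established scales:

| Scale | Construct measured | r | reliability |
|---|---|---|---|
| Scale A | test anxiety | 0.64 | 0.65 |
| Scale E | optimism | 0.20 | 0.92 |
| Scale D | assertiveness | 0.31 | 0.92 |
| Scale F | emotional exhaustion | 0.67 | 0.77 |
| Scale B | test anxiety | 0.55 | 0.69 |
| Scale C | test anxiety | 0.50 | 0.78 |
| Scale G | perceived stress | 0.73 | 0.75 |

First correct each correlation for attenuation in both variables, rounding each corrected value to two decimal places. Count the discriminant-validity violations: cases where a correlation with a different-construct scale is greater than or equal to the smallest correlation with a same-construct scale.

Disattenuated r (r / √(r_scale · r_new)):
  Scale A (conv): 0.64 / √(0.65·0.85) = 0.86
  Scale E (disc): 0.20 / √(0.92·0.85) = 0.23
  Scale D (disc): 0.31 / √(0.92·0.85) = 0.35
  Scale F (disc): 0.67 / √(0.77·0.85) = 0.83
  Scale B (conv): 0.55 / √(0.69·0.85) = 0.72
  Scale C (conv): 0.50 / √(0.78·0.85) = 0.61
  Scale G (disc): 0.73 / √(0.75·0.85) = 0.91
Smallest convergent = 0.61. Discriminant values: 0.23, 0.35, 0.83, 0.91; count ≥ 0.61 → 2.

2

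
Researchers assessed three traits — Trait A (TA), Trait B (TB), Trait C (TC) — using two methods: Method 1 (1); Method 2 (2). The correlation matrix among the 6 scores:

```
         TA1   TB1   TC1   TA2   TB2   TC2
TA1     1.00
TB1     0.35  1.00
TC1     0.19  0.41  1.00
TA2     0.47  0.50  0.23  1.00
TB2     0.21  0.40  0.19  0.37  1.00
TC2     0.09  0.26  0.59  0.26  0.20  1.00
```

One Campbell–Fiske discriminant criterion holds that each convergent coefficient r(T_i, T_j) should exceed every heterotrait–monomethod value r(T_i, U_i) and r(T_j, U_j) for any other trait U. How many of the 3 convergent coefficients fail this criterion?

1

Convergent coefficients and their comparison sets:
TA (methods 1·2): 0.47 vs {0.35, 0.37, 0.19, 0.26} → pass.
TB (methods 1·2): 0.40 vs {0.35, 0.37, 0.41, 0.20} → fail.
TC (methods 1·2): 0.59 vs {0.19, 0.26, 0.41, 0.20} → pass.
1 of 3 fail.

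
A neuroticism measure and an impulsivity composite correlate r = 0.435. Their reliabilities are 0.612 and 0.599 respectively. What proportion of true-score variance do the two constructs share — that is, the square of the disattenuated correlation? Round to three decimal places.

0.516

Disattenuated r = 0.435 / √(0.612 × 0.599) = 0.435 / 0.6055 = 0.7184.
Shared true-score variance = 0.7184² = 0.5161 ≈ 0.516.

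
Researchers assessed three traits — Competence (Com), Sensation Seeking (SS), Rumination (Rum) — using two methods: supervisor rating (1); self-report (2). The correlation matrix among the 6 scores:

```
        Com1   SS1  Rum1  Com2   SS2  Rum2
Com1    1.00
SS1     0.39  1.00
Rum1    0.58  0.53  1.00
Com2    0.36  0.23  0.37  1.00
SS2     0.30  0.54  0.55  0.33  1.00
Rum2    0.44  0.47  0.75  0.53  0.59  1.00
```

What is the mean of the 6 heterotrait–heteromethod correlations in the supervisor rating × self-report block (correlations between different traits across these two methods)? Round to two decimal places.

0.39

HTHM values (method 1 × method 2): 0.30, 0.44, 0.23, 0.47, 0.37, 0.55; mean = 2.36/6 = 0.39.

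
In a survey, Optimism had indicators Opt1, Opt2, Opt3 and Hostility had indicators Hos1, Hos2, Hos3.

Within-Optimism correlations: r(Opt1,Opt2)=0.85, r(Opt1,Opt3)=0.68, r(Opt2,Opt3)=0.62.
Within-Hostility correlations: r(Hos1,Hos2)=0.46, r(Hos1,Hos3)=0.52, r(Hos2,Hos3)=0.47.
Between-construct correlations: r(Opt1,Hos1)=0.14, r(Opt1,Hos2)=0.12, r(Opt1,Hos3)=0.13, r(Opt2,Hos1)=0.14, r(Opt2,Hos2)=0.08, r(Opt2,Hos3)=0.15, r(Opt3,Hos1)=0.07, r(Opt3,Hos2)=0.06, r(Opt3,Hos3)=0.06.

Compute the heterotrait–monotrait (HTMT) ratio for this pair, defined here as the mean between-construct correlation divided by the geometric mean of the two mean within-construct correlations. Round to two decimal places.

0.18

Mean heterotrait r = 0.95/9 = 0.1056.
Mean within-Opt = 2.15/3 = 0.7167; mean within-Hos = 1.45/3 = 0.4833.
Geometric mean = √(0.7167 × 0.4833) = 0.5885.
HTMT = 0.1056 / 0.5885 = 0.18.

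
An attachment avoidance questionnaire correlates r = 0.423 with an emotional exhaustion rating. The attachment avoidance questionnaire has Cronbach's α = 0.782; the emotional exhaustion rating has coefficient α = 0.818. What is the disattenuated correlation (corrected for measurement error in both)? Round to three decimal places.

r_true = r_obs / √(r_xx · r_yy) = 0.423 / √(0.782 × 0.818) = 0.423 / √0.639676 = 0.423 / 0.7998 ≈ 0.529.

0.529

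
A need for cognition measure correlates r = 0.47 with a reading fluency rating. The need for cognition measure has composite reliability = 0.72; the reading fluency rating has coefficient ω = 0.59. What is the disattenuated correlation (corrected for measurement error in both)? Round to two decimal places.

r_true = r_obs / √(r_xx · r_yy) = 0.47 / √(0.72 × 0.59) = 0.47 / √0.4248 = 0.47 / 0.6518 ≈ 0.72.

0.72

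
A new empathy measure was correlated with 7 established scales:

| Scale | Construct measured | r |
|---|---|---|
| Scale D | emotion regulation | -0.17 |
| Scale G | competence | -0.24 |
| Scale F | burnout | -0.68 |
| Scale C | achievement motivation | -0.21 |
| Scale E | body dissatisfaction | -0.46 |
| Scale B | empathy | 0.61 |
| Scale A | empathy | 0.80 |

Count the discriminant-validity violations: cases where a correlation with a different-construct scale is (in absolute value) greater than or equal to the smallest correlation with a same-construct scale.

1

Convergent (same construct = empathy): Scale B, Scale A.
Smallest convergent = 0.61. Discriminant |r|: 0.17, 0.24, 0.68, 0.21, 0.46; count ≥ 0.61 → 1.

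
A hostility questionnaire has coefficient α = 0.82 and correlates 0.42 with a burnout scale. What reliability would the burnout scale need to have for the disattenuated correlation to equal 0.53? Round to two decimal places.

0.77

r_true = r_obs / √(r_xx · r_yy) ⇒ 0.53 = 0.42 / √(0.82 · r_yy).
√(0.82 · r_yy) = 0.42 / 0.53 = 0.7925; 0.82 · r_yy = 0.6281; r_yy = 0.6281 / 0.82 ≈ 0.77.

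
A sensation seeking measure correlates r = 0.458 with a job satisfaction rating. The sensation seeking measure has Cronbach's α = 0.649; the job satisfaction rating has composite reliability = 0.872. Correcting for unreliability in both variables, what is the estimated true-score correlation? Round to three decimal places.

r_true = r_obs / √(r_xx · r_yy) = 0.458 / √(0.649 × 0.872) = 0.458 / √0.565928 = 0.458 / 0.7523 ≈ 0.609.

0.609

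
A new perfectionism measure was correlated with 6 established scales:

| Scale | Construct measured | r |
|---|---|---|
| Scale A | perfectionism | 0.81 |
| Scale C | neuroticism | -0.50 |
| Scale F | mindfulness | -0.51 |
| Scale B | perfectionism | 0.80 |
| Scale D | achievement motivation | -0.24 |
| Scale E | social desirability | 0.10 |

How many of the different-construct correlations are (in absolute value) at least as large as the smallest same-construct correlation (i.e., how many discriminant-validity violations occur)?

0

Convergent (same construct = perfectionism): Scale A, Scale B.
Smallest convergent = 0.80. Discriminant |r|: 0.50, 0.51, 0.24, 0.10; count ≥ 0.80 → 0.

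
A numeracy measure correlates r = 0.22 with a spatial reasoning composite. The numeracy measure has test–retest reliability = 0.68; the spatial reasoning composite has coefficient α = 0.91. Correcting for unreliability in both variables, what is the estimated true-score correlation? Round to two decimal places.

0.28

r_true = r_obs / √(r_xx · r_yy) = 0.22 / √(0.68 × 0.91) = 0.22 / √0.6188 = 0.22 / 0.7866 ≈ 0.28.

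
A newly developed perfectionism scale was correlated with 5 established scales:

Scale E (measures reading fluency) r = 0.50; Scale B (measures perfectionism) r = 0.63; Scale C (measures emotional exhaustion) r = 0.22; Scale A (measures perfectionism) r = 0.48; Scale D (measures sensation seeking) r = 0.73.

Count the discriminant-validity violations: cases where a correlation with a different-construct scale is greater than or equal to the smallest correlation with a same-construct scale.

Convergent (same construct = perfectionism): Scale B, Scale A.
Smallest convergent = 0.48. Discriminant values: 0.50, 0.22, 0.73; count ≥ 0.48 → 2.

2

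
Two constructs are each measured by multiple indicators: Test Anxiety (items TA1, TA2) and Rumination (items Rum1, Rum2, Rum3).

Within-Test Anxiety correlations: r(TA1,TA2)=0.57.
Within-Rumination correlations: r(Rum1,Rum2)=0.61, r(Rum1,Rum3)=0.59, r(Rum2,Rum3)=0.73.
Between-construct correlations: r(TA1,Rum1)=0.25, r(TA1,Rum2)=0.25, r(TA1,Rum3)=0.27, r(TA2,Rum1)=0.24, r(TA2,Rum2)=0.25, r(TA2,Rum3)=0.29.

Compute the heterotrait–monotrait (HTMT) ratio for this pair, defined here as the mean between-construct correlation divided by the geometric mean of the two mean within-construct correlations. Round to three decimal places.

Mean between = 1.55/6 = 0.2583.
Mean within-TA = 0.57/1 = 0.5700; mean within-Rum = 1.93/3 = 0.6433.
Geometric mean = √(0.5700 × 0.6433) = 0.6055.
HTMT = 0.2583 / 0.6055 = 0.427.

0.427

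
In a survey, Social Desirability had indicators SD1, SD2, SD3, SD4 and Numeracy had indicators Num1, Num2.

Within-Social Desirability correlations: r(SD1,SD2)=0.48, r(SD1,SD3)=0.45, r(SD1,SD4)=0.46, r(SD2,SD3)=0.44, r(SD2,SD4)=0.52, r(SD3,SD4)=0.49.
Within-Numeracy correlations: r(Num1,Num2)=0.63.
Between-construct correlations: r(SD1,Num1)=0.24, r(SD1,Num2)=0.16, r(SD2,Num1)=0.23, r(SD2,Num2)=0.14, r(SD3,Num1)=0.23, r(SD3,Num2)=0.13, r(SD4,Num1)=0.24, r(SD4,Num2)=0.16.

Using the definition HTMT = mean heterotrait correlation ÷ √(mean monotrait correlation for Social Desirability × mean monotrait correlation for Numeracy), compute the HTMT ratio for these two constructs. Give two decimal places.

Between-construct mean = 1.53/8 = 0.1913.
Mean within-SD = 2.84/6 = 0.4733; mean within-Num = 0.63/1 = 0.6300.
Geometric mean = √(0.4733 × 0.6300) = 0.5461.
HTMT = 0.1913 / 0.5461 = 0.35.

0.35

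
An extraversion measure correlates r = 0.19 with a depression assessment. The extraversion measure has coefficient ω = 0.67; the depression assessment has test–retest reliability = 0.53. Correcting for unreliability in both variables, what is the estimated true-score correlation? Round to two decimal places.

0.32

r_true = r_obs / √(r_xx · r_yy) = 0.19 / √(0.67 × 0.53) = 0.19 / √0.3551 = 0.19 / 0.5959 ≈ 0.32.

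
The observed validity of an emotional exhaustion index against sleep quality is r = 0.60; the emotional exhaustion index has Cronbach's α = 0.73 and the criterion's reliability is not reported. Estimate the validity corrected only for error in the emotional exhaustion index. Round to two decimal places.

Single correction: r_c = r_obs / √r_xx = 0.60 / √0.73 = 0.60 / 0.8544 ≈ 0.70.

0.70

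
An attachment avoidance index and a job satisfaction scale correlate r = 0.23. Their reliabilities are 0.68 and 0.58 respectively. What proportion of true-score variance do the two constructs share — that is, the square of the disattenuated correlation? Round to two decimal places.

Disattenuated r = 0.23 / √(0.68 × 0.58) = 0.23 / 0.6280 = 0.3662.
Shared true-score variance = 0.3662² = 0.1341 ≈ 0.13.

0.13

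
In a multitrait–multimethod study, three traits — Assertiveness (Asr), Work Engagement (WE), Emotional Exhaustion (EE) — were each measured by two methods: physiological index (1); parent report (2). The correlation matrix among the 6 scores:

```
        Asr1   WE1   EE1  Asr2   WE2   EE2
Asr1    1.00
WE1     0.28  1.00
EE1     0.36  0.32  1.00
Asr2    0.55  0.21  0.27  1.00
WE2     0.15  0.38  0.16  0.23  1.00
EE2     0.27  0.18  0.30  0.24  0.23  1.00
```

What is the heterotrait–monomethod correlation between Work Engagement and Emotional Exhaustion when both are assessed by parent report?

0.23

Different traits, same method: r(WE2, EE2) = 0.23.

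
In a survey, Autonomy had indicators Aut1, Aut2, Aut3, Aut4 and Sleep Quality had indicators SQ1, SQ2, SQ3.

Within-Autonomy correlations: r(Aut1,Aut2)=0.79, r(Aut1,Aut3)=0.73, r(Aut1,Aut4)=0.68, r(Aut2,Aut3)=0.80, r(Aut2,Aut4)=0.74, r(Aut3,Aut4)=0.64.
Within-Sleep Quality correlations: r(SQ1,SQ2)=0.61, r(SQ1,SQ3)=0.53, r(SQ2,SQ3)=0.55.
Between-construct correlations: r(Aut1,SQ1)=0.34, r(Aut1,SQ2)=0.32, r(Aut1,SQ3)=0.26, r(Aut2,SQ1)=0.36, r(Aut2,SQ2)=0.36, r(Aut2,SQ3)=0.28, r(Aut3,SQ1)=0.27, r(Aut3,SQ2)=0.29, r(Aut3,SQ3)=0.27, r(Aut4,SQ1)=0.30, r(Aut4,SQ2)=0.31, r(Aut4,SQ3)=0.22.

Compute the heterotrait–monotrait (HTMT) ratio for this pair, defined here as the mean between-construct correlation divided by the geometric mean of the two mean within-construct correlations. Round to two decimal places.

Mean heterotrait r = 3.58/12 = 0.2983.
Mean within-Aut = 4.38/6 = 0.7300; mean within-SQ = 1.69/3 = 0.5633.
Geometric mean = √(0.7300 × 0.5633) = 0.6413.
HTMT = 0.2983 / 0.6413 = 0.47.

0.47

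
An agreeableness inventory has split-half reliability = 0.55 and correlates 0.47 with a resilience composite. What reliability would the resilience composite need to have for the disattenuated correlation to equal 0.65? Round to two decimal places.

r_true = r_obs / √(r_xx · r_yy) ⇒ 0.65 = 0.47 / √(0.55 · r_yy).
√(0.55 · r_yy) = 0.47 / 0.65 = 0.7231; 0.55 · r_yy = 0.5229; r_yy = 0.5229 / 0.55 ≈ 0.95.

0.95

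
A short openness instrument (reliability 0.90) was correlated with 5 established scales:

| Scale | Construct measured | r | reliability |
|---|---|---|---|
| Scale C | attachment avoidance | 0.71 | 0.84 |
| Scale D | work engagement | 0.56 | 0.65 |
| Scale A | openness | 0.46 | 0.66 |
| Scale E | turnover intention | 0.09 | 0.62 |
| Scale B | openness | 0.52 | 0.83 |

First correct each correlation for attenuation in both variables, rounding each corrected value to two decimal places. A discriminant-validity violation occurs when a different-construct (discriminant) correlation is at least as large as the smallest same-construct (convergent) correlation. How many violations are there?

2

Disattenuated r (r / √(r_scale · r_new)):
  Scale C (disc): 0.71 / √(0.84·0.90) = 0.82
  Scale D (disc): 0.56 / √(0.65·0.90) = 0.73
  Scale A (conv): 0.46 / √(0.66·0.90) = 0.60
  Scale E (disc): 0.09 / √(0.62·0.90) = 0.12
  Scale B (conv): 0.52 / √(0.83·0.90) = 0.60
Smallest convergent = 0.60. Discriminant values: 0.82, 0.73, 0.12; count ≥ 0.60 → 2.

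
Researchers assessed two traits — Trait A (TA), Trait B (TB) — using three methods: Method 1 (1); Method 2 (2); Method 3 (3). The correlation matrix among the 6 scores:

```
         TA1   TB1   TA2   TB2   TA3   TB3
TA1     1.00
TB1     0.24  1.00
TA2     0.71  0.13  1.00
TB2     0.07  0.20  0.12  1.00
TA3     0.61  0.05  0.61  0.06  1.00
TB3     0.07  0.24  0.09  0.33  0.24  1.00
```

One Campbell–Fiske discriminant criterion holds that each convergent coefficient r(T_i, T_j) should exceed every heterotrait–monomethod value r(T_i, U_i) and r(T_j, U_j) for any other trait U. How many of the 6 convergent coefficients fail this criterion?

2

Each convergent coefficient versus the relevant comparison correlations:
TA (methods 1·2): 0.71 vs {0.24, 0.12} → pass.
TA (methods 1·3): 0.61 vs {0.24, 0.24} → pass.
TA (methods 2·3): 0.61 vs {0.12, 0.24} → pass.
TB (methods 1·2): 0.20 vs {0.24, 0.12} → fail.
TB (methods 1·3): 0.24 vs {0.24, 0.24} → fail.
TB (methods 2·3): 0.33 vs {0.12, 0.24} → pass.
2 of 6 fail.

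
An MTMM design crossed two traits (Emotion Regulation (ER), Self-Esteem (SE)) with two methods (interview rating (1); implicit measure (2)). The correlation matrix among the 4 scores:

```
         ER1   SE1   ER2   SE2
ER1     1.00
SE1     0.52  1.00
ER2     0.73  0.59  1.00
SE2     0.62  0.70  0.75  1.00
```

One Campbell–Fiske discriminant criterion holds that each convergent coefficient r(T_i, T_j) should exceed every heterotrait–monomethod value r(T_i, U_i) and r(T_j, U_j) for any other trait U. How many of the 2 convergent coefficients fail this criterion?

Each convergent coefficient versus the relevant comparison correlations:
ER (methods 1·2): 0.73 vs {0.52, 0.75} → fail.
SE (methods 1·2): 0.70 vs {0.52, 0.75} → fail.
2 of 2 fail.

2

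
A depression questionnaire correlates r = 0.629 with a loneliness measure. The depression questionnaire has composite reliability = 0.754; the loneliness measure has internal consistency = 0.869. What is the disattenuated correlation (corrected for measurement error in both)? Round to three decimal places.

0.777

r_true = r_obs / √(r_xx · r_yy) = 0.629 / √(0.754 × 0.869) = 0.629 / √0.655226 = 0.629 / 0.8095 ≈ 0.777.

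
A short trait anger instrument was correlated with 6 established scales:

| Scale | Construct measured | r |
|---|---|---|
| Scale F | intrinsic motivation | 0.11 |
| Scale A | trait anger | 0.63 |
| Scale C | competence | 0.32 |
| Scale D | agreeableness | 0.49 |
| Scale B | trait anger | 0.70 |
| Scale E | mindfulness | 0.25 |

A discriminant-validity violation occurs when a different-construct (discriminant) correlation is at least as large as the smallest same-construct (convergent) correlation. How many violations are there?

0

Convergent (same construct = trait anger): Scale A, Scale B.
Smallest convergent = 0.63. Discriminant values: 0.11, 0.32, 0.49, 0.25; count ≥ 0.63 → 0.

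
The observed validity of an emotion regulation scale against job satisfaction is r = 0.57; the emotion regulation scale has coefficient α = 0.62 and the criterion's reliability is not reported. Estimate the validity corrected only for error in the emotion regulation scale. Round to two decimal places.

Single correction: r_c = r_obs / √r_xx = 0.57 / √0.62 = 0.57 / 0.7874 ≈ 0.72.

0.72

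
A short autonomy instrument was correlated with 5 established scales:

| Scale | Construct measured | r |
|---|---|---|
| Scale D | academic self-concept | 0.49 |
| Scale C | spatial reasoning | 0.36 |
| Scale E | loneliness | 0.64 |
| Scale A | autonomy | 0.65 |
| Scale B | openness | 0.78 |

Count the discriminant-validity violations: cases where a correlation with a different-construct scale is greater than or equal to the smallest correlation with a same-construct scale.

1

Convergent (same construct = autonomy): Scale A.
Smallest convergent = 0.65. Discriminant values: 0.49, 0.36, 0.64, 0.78; count ≥ 0.65 → 1.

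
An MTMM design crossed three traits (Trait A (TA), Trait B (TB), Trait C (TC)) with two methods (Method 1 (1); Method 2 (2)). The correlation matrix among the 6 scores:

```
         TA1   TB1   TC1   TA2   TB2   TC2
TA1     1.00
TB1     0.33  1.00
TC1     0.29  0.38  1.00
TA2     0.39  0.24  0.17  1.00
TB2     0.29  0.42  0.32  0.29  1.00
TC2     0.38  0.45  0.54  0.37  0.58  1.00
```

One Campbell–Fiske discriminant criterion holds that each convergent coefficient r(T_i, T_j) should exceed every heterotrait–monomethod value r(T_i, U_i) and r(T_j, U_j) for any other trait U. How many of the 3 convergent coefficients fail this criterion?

2

Checking each validity diagonal entry against its comparison values:
TA (methods 1·2): 0.39 vs {0.33, 0.29, 0.29, 0.37} → pass.
TB (methods 1·2): 0.42 vs {0.33, 0.29, 0.38, 0.58} → fail.
TC (methods 1·2): 0.54 vs {0.29, 0.37, 0.38, 0.58} → fail.
2 of 3 fail.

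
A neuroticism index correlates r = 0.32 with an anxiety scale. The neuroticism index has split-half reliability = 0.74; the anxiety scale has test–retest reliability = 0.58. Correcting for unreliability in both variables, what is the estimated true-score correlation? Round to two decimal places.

0.49

r_true = r_obs / √(r_xx · r_yy) = 0.32 / √(0.74 × 0.58) = 0.32 / √0.4292 = 0.32 / 0.6551 ≈ 0.49.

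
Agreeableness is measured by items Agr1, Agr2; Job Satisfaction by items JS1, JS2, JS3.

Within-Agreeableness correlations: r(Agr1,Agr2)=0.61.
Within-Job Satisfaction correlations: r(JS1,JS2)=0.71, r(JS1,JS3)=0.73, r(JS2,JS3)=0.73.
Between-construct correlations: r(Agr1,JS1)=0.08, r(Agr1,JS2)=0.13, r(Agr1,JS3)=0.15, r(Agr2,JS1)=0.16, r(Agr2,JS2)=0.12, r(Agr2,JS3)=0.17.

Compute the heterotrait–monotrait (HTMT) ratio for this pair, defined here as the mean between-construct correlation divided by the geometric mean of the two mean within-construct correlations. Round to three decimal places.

Between-construct mean = 0.81/6 = 0.1350.
Mean within-Agr = 0.61/1 = 0.6100; mean within-JS = 2.17/3 = 0.7233.
Geometric mean = √(0.6100 × 0.7233) = 0.6642.
HTMT = 0.1350 / 0.6642 = 0.203.

0.203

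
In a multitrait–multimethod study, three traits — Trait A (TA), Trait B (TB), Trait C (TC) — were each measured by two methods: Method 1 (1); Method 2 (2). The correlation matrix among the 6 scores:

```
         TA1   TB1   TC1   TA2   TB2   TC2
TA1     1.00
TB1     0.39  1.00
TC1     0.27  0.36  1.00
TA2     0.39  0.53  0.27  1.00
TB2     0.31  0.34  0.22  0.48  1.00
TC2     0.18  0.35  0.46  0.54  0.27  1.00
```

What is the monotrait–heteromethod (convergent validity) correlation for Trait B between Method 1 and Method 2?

Same trait (TB), different methods: r(TB1, TB2) = 0.34.

0.34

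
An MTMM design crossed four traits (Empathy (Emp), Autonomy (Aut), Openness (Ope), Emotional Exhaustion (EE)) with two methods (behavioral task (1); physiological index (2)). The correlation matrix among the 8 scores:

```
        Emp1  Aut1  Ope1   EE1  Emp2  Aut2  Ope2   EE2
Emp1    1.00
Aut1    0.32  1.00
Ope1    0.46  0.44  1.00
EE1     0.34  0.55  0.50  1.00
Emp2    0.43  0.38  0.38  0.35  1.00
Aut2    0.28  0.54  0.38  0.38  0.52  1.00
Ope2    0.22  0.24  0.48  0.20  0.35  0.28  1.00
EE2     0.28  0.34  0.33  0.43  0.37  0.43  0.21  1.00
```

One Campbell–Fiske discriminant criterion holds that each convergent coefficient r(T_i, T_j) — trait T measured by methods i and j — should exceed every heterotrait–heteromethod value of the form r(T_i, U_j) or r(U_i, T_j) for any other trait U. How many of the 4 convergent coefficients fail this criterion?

Convergent coefficients and their comparison sets:
Emp (methods 1·2): 0.43 vs {0.28, 0.38, 0.22, 0.38, 0.28, 0.35} → pass.
Aut (methods 1·2): 0.54 vs {0.38, 0.28, 0.24, 0.38, 0.34, 0.38} → pass.
Ope (methods 1·2): 0.48 vs {0.38, 0.22, 0.38, 0.24, 0.33, 0.20} → pass.
EE (methods 1·2): 0.43 vs {0.35, 0.28, 0.38, 0.34, 0.20, 0.33} → pass.
0 of 4 fail.

0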